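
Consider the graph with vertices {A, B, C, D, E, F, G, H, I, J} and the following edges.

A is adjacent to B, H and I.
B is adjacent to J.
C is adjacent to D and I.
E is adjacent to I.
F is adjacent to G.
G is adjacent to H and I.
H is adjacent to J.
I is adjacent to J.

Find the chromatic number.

F and G are adjacent, so at least 2 colors are needed.
2 colors suffice: color 1 → {B, D, F, H, I}; color 2 → {A, C, E, G, J}. Every edge joins two different colors.

2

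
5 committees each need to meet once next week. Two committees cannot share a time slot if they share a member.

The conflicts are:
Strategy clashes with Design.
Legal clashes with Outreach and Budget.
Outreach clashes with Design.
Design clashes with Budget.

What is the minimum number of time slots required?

2

Outreach and Design conflict, so at least 2 time slots are needed.
2 time slots suffice: time slot 1 → {Legal, Design}; time slot 2 → {Strategy, Outreach, Budget}. Every pair that conflicts lands in different time slots.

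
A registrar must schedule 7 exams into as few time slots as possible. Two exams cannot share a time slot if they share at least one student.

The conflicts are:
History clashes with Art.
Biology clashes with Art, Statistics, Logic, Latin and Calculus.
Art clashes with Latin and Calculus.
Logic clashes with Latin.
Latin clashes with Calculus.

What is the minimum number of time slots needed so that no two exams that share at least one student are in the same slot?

4

Biology, Art, Latin, Calculus pairwise conflict, so at least 4 time slots are needed.
4 time slots suffice: time slot 1 → {History, Biology}; time slot 2 → {Statistics, Latin}; time slot 3 → {Art, Logic}; time slot 4 → {Calculus}. Each listed conflict is separated.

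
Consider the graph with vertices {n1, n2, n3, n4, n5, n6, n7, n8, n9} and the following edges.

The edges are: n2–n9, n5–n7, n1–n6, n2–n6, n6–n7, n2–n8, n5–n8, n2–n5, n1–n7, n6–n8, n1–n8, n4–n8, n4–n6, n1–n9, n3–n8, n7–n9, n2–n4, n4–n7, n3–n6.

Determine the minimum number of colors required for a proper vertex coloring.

n2, n4, n6, n8 form a clique, so at least 4 colors are needed.
A valid assignment using 4 colors: n1=3, n2=3, n3=3, n4=4, n5=1, n6=1, n7=2, n8=2, n9=1. Every edge joins two different colors.

4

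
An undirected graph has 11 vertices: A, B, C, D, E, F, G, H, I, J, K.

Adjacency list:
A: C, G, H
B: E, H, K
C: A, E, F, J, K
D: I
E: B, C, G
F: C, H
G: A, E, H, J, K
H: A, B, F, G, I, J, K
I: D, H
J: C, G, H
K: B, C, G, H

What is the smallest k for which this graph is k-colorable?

G, H, K are pairwise adjacent, so at least 3 colors are needed.
3 colors suffice: color red → {C, D, H}; color blue → {B, F, G, I}; color green → {A, E, J, K}. No two adjacent vertices share a color.

3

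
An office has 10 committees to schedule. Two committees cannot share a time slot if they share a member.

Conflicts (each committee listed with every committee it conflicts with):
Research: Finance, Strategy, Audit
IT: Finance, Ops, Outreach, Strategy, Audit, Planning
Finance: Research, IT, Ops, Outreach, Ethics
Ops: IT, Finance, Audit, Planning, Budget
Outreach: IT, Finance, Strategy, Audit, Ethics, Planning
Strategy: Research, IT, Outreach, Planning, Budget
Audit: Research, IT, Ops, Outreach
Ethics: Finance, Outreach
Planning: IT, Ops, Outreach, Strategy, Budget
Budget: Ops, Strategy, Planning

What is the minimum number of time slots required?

IT, Outreach, Strategy, Planning all conflict with each other, so at least 4 time slots are needed.
4 time slots suffice: time slot 1 → {Research, IT, Ethics, Budget}; time slot 2 → {Ops, Outreach}; time slot 3 → {Finance, Audit, Planning}; time slot 4 → {Strategy}. Every pair that conflicts lands in different time slots.

4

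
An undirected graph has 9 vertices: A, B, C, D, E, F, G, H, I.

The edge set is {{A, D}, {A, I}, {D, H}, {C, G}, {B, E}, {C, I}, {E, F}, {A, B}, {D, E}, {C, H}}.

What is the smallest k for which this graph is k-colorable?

3

The cycle A-D-H-C-I-A has odd length 5, so it cannot be 2-colored; at least 3 colors are needed.
3 colors suffice: color 1 → {A, C, E}; color 2 → {B, D, F, G, I}; color 3 → {H}. No two adjacent vertices share a color.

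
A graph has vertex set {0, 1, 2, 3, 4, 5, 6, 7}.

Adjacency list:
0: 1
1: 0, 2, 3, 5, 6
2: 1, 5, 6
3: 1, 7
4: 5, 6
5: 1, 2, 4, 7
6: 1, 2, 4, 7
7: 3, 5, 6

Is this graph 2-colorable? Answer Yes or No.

No

1, 2, 5 are mutually adjacent, so at least 3 colors are needed.
So 2 colors are not enough.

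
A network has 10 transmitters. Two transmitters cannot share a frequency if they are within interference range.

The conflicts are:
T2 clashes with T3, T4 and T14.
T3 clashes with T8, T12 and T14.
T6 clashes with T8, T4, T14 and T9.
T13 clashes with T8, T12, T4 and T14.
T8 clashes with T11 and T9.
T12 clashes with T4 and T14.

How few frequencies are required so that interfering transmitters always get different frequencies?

T6, T8, T9 all conflict with each other, so at least 3 frequencies are needed.
3 frequencies suffice: frequency 1 → {T8, T4, T14}; frequency 2 → {T3, T6, T13, T11}; frequency 3 → {T2, T12, T9}. Every pair that conflicts lands in different frequencies.

3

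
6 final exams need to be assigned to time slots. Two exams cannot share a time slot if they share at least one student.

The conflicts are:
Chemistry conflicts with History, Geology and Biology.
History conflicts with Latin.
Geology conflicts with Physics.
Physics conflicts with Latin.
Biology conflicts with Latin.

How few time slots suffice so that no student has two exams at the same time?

3

The cycle Geology-Chemistry-History-Latin-Physics-Geology has odd length 5, so it cannot be 2-colored; at least 3 time slots are needed.
3 time slots suffice: Chemistry=1, History=2, Geology=3, Physics=2, Biology=2, Latin=1. Each listed conflict is separated.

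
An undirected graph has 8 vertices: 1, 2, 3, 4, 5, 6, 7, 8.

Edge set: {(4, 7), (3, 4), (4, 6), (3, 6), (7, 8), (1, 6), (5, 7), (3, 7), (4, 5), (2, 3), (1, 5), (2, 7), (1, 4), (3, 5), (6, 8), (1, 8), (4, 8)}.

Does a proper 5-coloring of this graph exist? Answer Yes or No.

Yes

The chromatic number is 4. 1, 4, 6, 8 form a clique, so at least 4 colors are needed.
4 colors suffice: color a → {2, 4}; color b → {1, 3}; color c → {6, 7}; color d → {5, 8}.
Since 5 ≥ 4, a proper 5-coloring certainly exists.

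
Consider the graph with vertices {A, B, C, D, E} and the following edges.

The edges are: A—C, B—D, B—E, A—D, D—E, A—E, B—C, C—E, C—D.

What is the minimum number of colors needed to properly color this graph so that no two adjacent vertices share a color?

4

A, C, D, E form a clique, so at least 4 colors are needed.
One proper 4-coloring: A=yellow, B=yellow, C=blue, D=green, E=red. Every edge joins two different colors.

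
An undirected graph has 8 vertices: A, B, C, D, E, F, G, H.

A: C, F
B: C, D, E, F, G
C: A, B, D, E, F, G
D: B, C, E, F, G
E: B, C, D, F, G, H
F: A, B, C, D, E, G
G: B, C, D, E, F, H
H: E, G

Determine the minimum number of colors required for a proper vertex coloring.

B, C, D, E, F, G form a clique, so at least 6 colors are needed.
One proper 6-coloring: A=2, B=5, C=3, D=6, E=2, F=1, G=4, H=1. Every edge joins two different colors.

6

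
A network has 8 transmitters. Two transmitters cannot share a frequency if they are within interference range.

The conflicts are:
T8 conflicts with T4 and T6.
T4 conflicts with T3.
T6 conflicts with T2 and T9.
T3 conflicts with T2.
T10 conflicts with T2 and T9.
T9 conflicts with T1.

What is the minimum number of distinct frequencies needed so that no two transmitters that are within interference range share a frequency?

3

The cycle T4-T8-T6-T2-T3-T4 has odd length 5, so it cannot be 2-colored; at least 3 frequencies are needed.
3 frequencies suffice: frequency 1 → {T4, T6, T10, T1}; frequency 2 → {T8, T2, T9}; frequency 3 → {T3}. Each listed conflict is separated.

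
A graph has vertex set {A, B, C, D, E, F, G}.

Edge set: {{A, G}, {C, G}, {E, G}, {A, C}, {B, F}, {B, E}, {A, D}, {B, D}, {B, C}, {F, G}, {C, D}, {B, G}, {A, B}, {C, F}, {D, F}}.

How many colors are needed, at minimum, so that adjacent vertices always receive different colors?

B, C, D, F form a clique, so at least 4 colors are needed.
4 colors suffice: color red → {B}; color blue → {C, E}; color green → {D, G}; color yellow → {A, F}. Each edge has distinct colors on its endpoints.

4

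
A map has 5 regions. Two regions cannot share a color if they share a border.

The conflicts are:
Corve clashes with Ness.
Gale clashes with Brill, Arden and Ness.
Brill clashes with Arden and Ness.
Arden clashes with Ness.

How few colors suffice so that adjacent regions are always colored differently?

4

Gale, Brill, Arden, Ness are mutually in conflict, so at least 4 colors are needed.
4 colors suffice: color 1 → {Ness}; color 2 → {Corve, Brill}; color 3 → {Arden}; color 4 → {Gale}. Every pair that conflicts lands in different colors.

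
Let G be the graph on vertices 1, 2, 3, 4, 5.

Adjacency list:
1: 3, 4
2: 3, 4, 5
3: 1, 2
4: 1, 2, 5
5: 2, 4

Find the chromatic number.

3

2, 4, 5 form a triangle, so at least 3 colors are needed.
3 colors suffice: color red → {3, 4}; color blue → {1, 2}; color green → {5}. Every edge joins two different colors.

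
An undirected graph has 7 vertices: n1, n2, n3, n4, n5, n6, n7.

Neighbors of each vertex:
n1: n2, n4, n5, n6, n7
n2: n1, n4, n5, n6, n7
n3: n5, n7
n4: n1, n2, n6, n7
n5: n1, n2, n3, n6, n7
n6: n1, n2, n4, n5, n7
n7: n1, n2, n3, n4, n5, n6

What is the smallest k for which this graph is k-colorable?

n1, n2, n4, n6, n7 form a clique, so at least 5 colors are needed.
One proper 5-coloring: n1=blue, n2=purple, n3=blue, n4=green, n5=green, n6=yellow, n7=red. Each edge has distinct colors on its endpoints.

5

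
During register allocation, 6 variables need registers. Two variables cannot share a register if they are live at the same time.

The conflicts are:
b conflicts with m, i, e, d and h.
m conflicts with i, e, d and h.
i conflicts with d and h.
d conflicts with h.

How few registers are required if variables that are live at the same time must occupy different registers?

b, m, i, d, h pairwise conflict, so at least 5 registers are needed.
5 registers suffice: b=1, m=2, i=4, e=3, d=3, h=5. No two conflicting variables share a register.

5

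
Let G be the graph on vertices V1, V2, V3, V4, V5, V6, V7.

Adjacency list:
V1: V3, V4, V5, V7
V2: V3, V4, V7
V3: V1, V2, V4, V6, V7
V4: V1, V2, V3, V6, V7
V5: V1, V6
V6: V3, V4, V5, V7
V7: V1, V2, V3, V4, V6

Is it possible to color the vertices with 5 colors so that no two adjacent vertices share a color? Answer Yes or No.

Yes

The chromatic number is 4. V3, V4, V6, V7 are mutually adjacent (a clique of size 4), so at least 4 colors are needed.
One proper 4-coloring: V1=4, V2=4, V3=1, V4=3, V5=1, V6=4, V7=2.
Since 5 ≥ 4, a proper 5-coloring certainly exists.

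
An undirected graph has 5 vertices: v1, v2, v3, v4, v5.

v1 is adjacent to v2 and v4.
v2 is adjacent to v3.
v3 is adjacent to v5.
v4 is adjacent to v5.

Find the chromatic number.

The cycle v3-v5-v4-v1-v2-v3 has odd length 5, so it cannot be 2-colored; at least 3 colors are needed.
3 colors suffice: color R → {v3, v4}; color B → {v2, v5}; color G → {v1}. No two adjacent vertices share a color.

3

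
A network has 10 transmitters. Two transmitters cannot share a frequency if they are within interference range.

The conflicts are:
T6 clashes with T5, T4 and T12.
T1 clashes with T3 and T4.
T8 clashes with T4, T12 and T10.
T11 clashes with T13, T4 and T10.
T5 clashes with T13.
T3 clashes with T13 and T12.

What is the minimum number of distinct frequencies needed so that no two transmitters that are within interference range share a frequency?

3

The cycle T12-T6-T4-T1-T3-T12 has odd length 5, so it cannot be 2-colored; at least 3 frequencies are needed.
3 frequencies suffice: T6=2, T1=3, T8=2, T11=2, T5=3, T3=2, T13=1, T4=1, T12=1, T10=1. Each listed conflict is separated.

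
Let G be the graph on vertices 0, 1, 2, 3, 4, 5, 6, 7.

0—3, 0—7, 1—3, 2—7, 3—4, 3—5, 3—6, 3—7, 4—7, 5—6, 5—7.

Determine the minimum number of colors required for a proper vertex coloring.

3, 5, 7 are pairwise adjacent, so at least 3 colors are needed.
3 colors suffice: color a → {2, 3}; color b → {1, 6, 7}; color c → {0, 4, 5}. Each edge has distinct colors on its endpoints.

3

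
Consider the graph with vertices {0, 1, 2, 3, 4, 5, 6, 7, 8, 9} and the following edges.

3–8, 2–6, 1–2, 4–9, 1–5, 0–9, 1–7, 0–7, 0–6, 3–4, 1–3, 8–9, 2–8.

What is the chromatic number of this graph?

3

The cycle 6-2-1-7-0-6 has odd length 5, so it cannot be 2-colored; at least 3 colors are needed.
3 colors suffice: color red → {1, 6, 9}; color blue → {0, 4, 5, 8}; color green → {2, 3, 7}. Every edge joins two different colors.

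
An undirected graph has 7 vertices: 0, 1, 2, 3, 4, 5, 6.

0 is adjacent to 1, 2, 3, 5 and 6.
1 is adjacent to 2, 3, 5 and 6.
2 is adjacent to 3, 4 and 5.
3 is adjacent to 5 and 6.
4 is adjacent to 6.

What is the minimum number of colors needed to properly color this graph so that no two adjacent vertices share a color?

5

0, 1, 2, 3, 5 are pairwise adjacent (a clique of size 5), so at least 5 colors are needed.
A valid assignment using 5 colors: 0=green, 1=red, 2=blue, 3=yellow, 4=red, 5=purple, 6=blue. No two adjacent vertices share a color.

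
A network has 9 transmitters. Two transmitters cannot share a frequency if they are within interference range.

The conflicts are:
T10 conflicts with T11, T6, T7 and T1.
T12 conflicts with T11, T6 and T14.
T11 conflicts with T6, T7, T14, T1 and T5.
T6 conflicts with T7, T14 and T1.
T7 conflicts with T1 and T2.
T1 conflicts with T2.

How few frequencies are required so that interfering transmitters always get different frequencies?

5

T10, T11, T6, T7, T1 all conflict with each other, so at least 5 frequencies are needed.
5 frequencies suffice: T10=5, T12=3, T11=1, T6=2, T7=4, T14=4, T1=3, T2=1, T5=2. Every pair that conflicts lands in different frequencies.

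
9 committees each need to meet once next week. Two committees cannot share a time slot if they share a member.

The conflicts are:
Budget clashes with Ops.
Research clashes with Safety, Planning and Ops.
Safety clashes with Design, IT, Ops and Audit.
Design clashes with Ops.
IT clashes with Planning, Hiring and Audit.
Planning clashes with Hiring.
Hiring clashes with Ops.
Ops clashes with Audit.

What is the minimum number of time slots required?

3

IT, Planning, Hiring pairwise conflict, so at least 3 time slots are needed.
3 time slots suffice: time slot 1 → {IT, Ops}; time slot 2 → {Budget, Safety, Planning}; time slot 3 → {Research, Design, Hiring, Audit}. Every pair that conflicts lands in different time slots.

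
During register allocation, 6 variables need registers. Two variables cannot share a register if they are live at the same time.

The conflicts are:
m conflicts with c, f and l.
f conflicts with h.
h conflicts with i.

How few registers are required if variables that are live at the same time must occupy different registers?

m and l conflict, so at least 2 registers are needed.
2 registers suffice: m=1, c=2, f=2, l=2, h=1, i=2. No two conflicting variables share a register.

2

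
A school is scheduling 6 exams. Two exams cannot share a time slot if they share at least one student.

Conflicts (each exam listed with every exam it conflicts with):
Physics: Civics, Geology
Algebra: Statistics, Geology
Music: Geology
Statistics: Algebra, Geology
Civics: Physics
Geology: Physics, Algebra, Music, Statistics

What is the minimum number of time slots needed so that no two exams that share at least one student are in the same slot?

Algebra, Statistics, Geology all conflict with each other, so at least 3 time slots are needed.
3 time slots suffice: time slot 1 → {Civics, Geology}; time slot 2 → {Physics, Music, Statistics}; time slot 3 → {Algebra}. No two conflicting exams share a time slot.

3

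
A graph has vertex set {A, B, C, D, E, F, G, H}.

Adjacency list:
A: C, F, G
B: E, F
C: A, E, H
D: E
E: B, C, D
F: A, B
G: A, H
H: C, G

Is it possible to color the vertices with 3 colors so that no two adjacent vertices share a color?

Yes

The chromatic number is 3. The cycle E-B-F-A-C-E has odd length 5, so it cannot be 2-colored; at least 3 colors are needed.
3 colors suffice: A=2, B=3, C=1, D=1, E=2, F=1, G=1, H=2.
That is already a proper 3-coloring.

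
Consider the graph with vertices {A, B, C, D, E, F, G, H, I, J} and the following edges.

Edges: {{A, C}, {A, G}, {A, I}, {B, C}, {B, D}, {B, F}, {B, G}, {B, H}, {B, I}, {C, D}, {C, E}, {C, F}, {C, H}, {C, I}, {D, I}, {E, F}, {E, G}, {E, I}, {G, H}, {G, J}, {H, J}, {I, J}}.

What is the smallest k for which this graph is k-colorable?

B, C, D, I form a clique, so at least 4 colors are needed.
4 colors suffice: A=3, B=3, C=1, D=4, E=3, F=2, G=1, H=2, I=2, J=3. Each edge has distinct colors on its endpoints.

4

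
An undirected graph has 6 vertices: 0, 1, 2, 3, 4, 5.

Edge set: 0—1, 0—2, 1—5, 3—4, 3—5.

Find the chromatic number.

3 and 4 are adjacent, so at least 2 colors are needed.
2 colors suffice: color a → {1, 2, 3}; color b → {0, 4, 5}. Every edge joins two different colors.

2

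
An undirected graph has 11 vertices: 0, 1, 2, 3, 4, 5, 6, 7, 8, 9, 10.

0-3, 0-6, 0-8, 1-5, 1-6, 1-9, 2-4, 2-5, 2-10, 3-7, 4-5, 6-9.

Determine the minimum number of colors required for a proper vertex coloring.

2, 4, 5 form a triangle, so at least 3 colors are needed.
3 colors suffice: color a → {2, 3, 6, 8}; color b → {0, 5, 7, 9, 10}; color c → {1, 4}. Every edge joins two different colors.

3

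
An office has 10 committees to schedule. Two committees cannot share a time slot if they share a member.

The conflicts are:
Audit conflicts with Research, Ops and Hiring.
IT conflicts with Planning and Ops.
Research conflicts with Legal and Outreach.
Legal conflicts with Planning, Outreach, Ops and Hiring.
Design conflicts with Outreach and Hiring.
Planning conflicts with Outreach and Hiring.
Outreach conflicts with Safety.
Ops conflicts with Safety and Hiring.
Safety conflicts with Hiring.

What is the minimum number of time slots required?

3

Legal, Ops, Hiring pairwise conflict, so at least 3 time slots are needed.
Using 3 time slots: Audit=2, IT=1, Research=3, Legal=2, Design=2, Planning=3, Outreach=1, Ops=3, Safety=2, Hiring=1. No two conflicting committees share a time slot.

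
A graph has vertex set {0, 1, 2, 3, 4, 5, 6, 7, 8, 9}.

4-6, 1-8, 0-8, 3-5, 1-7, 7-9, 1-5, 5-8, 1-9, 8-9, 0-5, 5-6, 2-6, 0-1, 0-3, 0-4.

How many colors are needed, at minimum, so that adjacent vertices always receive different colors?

0, 1, 5, 8 form a clique, so at least 4 colors are needed.
A valid assignment using 4 colors: 0=a, 1=c, 2=b, 3=c, 4=b, 5=b, 6=a, 7=b, 8=d, 9=a. Every edge joins two different colors.

4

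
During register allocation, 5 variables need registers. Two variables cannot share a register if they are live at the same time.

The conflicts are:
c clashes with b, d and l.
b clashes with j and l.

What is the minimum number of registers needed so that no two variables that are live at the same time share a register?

c, b, l all conflict with each other, so at least 3 registers are needed.
A valid assignment using 3 registers: c=2, b=1, j=2, d=1, l=3. No two conflicting variables share a register.

3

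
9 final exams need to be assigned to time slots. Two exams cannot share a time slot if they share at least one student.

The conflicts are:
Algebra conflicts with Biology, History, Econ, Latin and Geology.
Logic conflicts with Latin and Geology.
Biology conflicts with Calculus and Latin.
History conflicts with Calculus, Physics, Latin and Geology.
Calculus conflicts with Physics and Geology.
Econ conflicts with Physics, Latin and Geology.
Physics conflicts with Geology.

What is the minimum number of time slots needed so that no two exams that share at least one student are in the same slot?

4

History, Calculus, Physics, Geology all conflict with each other, so at least 4 time slots are needed.
Using 4 time slots: Algebra=3, Logic=2, Biology=2, History=2, Calculus=3, Econ=2, Physics=4, Latin=1, Geology=1. No two conflicting exams share a time slot.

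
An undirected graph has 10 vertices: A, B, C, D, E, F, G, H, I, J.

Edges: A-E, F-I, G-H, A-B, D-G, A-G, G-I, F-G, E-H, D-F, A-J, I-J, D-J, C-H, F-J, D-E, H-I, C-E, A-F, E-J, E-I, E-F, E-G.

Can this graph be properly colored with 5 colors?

The chromatic number is 4. E, F, I, J are pairwise adjacent (a clique of size 4), so at least 4 colors are needed.
A valid assignment using 4 colors: A=yellow, B=red, C=green, D=yellow, E=red, F=blue, G=green, H=blue, I=yellow, J=green.
Since 5 ≥ 4, a proper 5-coloring certainly exists.

Yes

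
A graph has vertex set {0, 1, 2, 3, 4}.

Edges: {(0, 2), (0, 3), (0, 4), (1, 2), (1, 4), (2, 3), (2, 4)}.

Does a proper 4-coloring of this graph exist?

Yes

The chromatic number is 3. 0, 2, 4 form a triangle, so at least 3 colors are needed.
3 colors suffice: color a → {2}; color b → {3, 4}; color c → {0, 1}.
Since 4 ≥ 3, a proper 4-coloring certainly exists.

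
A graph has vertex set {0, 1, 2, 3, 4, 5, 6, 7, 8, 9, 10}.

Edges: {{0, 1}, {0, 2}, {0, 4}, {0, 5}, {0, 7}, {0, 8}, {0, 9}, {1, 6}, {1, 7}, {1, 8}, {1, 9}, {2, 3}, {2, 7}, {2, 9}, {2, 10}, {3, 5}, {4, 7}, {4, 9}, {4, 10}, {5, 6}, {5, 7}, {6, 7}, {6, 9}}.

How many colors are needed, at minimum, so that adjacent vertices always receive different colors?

0, 2, 7 are mutually adjacent, so at least 3 colors are needed.
3 colors suffice: 0=a, 1=c, 2=c, 3=a, 4=c, 5=c, 6=a, 7=b, 8=b, 9=b, 10=a. No two adjacent vertices share a color.

3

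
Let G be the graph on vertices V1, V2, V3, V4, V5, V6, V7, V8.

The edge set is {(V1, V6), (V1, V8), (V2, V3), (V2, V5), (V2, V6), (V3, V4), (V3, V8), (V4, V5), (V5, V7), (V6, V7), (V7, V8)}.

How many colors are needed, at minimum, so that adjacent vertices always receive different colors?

3

The cycle V2-V6-V7-V8-V3-V2 has odd length 5, so it cannot be 2-colored; at least 3 colors are needed.
3 colors suffice: color 1 → {V1, V3, V7}; color 2 → {V5, V6, V8}; color 3 → {V2, V4}. Every edge joins two different colors.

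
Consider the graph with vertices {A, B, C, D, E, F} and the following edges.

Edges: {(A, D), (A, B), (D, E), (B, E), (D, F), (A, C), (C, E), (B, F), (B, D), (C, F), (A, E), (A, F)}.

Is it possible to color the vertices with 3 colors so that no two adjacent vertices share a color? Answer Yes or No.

A, B, D, E are pairwise adjacent (a clique of size 4), so at least 4 colors are needed.
So 3 colors are not enough.

No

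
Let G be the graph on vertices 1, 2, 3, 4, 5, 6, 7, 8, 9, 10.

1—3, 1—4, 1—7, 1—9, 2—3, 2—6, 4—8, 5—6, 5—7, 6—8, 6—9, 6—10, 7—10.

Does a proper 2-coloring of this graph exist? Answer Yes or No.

The cycle 7-10-6-9-1-7 has odd length 5, so it cannot be 2-colored; at least 3 colors are needed.
So 2 colors are not enough.

No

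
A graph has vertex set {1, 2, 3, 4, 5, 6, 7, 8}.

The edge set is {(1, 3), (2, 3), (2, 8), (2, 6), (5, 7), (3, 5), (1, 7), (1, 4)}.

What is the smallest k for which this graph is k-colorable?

3 and 5 are adjacent, so at least 2 colors are needed.
A valid assignment using 2 colors: 1=b, 2=b, 3=a, 4=a, 5=b, 6=a, 7=a, 8=a. Each edge has distinct colors on its endpoints.

2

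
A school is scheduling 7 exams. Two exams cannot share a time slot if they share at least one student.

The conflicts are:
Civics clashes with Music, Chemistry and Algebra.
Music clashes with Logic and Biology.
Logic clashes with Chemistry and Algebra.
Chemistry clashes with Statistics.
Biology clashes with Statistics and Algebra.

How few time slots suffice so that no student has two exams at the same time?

3

The cycle Statistics-Chemistry-Logic-Algebra-Biology-Statistics has odd length 5, so it cannot be 2-colored; at least 3 time slots are needed.
3 time slots suffice: time slot 1 → {Civics, Logic, Biology}; time slot 2 → {Music, Chemistry, Algebra}; time slot 3 → {Statistics}. Every pair that conflicts lands in different time slots.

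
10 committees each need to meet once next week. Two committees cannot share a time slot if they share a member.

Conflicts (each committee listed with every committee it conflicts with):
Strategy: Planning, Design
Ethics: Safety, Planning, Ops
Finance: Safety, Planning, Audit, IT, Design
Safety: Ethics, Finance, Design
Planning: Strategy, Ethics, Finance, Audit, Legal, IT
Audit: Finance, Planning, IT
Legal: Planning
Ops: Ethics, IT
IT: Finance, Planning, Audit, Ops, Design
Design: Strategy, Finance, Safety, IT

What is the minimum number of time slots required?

4

Finance, Planning, Audit, IT pairwise conflict, so at least 4 time slots are needed.
4 time slots suffice: time slot 1 → {Planning, Ops, Design}; time slot 2 → {Strategy, Ethics, Finance, Legal}; time slot 3 → {Safety, IT}; time slot 4 → {Audit}. Each listed conflict is separated.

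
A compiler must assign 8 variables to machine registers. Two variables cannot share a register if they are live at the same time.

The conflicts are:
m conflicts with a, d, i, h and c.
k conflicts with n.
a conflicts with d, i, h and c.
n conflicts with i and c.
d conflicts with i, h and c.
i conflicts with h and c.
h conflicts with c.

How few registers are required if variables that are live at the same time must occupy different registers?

6

m, a, d, i, h, c pairwise conflict, so at least 6 registers are needed.
6 registers suffice: register 1 → {k, i}; register 2 → {c}; register 3 → {a, n}; register 4 → {h}; register 5 → {m}; register 6 → {d}. No two conflicting variables share a register.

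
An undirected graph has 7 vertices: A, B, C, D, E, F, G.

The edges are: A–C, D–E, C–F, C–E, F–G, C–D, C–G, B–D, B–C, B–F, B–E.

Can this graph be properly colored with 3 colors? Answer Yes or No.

No

B, C, D, E are mutually adjacent (a clique of size 4), so at least 4 colors are needed.
So 3 colors are not enough.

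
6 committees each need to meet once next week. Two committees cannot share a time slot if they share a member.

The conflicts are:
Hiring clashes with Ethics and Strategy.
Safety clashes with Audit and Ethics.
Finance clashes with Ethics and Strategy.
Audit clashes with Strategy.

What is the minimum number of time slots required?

The cycle Strategy-Hiring-Ethics-Safety-Audit-Strategy has odd length 5, so it cannot be 2-colored; at least 3 time slots are needed.
Using 3 time slots: Hiring=2, Safety=2, Finance=2, Audit=3, Ethics=1, Strategy=1. Each listed conflict is separated.

3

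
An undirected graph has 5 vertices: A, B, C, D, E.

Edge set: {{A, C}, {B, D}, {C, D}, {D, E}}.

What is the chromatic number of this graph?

2

B and D are adjacent, so at least 2 colors are needed.
2 colors suffice: A=1, B=2, C=2, D=1, E=2. Every edge joins two different colors.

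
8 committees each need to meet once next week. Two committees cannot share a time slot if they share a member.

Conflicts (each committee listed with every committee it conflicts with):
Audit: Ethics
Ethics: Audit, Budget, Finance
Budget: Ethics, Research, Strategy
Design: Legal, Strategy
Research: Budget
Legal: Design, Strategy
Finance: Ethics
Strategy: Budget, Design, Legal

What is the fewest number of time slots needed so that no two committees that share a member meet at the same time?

3

Design, Legal, Strategy all conflict with each other, so at least 3 time slots are needed.
Using 3 time slots: Audit=2, Ethics=1, Budget=2, Design=2, Research=1, Legal=3, Finance=2, Strategy=1. Each listed conflict is separated.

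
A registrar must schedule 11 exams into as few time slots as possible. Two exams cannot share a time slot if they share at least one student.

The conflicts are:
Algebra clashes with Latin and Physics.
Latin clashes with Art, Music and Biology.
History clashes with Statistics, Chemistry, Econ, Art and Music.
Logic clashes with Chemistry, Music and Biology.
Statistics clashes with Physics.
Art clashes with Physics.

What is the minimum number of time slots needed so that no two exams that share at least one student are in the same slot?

Algebra and Physics conflict, so at least 2 time slots are needed.
A valid assignment using 2 time slots: Algebra=2, Latin=1, History=1, Logic=1, Statistics=2, Chemistry=2, Econ=2, Art=2, Music=2, Physics=1, Biology=2. Every pair that conflicts lands in different time slots.

2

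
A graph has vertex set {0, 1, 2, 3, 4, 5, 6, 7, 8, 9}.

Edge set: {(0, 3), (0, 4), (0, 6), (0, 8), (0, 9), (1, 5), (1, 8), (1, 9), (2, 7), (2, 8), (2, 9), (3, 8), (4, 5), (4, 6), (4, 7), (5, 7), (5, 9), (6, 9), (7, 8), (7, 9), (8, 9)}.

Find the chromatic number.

2, 7, 8, 9 are mutually adjacent (a clique of size 4), so at least 4 colors are needed.
4 colors suffice: color a → {3, 4, 9}; color b → {5, 6, 8}; color c → {0, 1, 7}; color d → {2}. Every edge joins two different colors.

4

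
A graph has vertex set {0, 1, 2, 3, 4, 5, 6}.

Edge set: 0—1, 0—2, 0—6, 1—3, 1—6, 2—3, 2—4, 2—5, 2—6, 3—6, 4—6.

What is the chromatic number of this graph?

1, 3, 6 form a triangle, so at least 3 colors are needed.
3 colors suffice: 0=c, 1=a, 2=a, 3=c, 4=c, 5=b, 6=b. Each edge has distinct colors on its endpoints.

3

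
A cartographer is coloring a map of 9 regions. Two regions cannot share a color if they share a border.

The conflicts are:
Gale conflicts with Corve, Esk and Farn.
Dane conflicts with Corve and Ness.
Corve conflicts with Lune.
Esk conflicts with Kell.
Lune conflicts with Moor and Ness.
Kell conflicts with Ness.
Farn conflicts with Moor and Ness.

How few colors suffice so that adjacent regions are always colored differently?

The cycle Corve-Lune-Ness-Farn-Gale-Corve has odd length 5, so it cannot be 2-colored; at least 3 colors are needed.
3 colors suffice: Gale=1, Dane=2, Corve=3, Esk=2, Lune=2, Kell=3, Farn=2, Moor=1, Ness=1. Each listed conflict is separated.

3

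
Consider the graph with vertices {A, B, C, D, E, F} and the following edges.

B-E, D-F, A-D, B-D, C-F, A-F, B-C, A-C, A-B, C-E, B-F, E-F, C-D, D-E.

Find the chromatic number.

5

A, B, C, D, F form a clique, so at least 5 colors are needed.
5 colors suffice: color red → {D}; color blue → {F}; color green → {C}; color yellow → {B}; color purple → {A, E}. Every edge joins two different colors.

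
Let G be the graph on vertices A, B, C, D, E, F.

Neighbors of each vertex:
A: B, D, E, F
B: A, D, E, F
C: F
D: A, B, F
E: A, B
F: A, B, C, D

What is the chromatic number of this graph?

A, B, D, F form a clique, so at least 4 colors are needed.
4 colors suffice: color 1 → {B, C}; color 2 → {A}; color 3 → {E, F}; color 4 → {D}. No two adjacent vertices share a color.

4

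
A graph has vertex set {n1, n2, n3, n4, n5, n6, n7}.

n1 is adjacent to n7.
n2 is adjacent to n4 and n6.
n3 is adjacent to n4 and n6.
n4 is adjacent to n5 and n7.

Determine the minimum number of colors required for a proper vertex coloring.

n1 and n7 are adjacent, so at least 2 colors are needed.
2 colors suffice: color R → {n1, n4, n6}; color B → {n2, n3, n5, n7}. Every edge joins two different colors.

2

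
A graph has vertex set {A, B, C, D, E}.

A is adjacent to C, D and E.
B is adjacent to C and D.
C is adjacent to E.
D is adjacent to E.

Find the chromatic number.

A, D, E are pairwise adjacent, so at least 3 colors are needed.
3 colors suffice: color 1 → {C, D}; color 2 → {A, B}; color 3 → {E}. Every edge joins two different colors.

3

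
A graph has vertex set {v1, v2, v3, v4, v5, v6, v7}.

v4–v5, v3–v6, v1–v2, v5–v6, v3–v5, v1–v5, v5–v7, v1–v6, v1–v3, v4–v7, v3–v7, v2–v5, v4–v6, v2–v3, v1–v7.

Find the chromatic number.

4

v1, v3, v5, v6 are pairwise adjacent (a clique of size 4), so at least 4 colors are needed.
4 colors suffice: color 1 → {v5}; color 2 → {v1, v4}; color 3 → {v3}; color 4 → {v2, v6, v7}. Every edge joins two different colors.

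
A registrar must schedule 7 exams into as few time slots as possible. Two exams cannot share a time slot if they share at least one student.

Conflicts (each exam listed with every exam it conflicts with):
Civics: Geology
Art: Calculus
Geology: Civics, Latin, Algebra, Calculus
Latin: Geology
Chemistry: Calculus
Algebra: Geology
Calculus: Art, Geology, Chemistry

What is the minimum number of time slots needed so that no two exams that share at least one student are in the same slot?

2

Geology and Latin conflict, so at least 2 time slots are needed.
2 time slots suffice: Civics=2, Art=1, Geology=1, Latin=2, Chemistry=1, Algebra=2, Calculus=2. No two conflicting exams share a time slot.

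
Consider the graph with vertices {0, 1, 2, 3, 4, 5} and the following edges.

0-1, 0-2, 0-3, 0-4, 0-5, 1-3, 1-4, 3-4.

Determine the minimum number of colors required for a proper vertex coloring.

4

0, 1, 3, 4 form a clique, so at least 4 colors are needed.
4 colors suffice: color red → {0}; color blue → {1, 2, 5}; color green → {3}; color yellow → {4}. No two adjacent vertices share a color.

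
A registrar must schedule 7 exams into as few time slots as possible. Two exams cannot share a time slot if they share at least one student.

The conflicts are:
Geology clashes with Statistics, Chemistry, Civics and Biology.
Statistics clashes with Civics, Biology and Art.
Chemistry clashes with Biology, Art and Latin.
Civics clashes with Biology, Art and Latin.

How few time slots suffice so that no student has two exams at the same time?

Geology, Statistics, Civics, Biology are mutually in conflict, so at least 4 time slots are needed.
4 time slots suffice: time slot 1 → {Chemistry, Civics}; time slot 2 → {Statistics, Latin}; time slot 3 → {Biology, Art}; time slot 4 → {Geology}. No two conflicting exams share a time slot.

4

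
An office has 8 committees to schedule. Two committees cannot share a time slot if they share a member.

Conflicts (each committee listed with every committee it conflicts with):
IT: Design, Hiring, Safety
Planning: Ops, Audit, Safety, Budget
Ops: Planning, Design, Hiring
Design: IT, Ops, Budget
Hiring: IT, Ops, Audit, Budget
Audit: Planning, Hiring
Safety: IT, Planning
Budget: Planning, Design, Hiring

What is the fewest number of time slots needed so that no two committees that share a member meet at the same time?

The cycle Budget-Design-IT-Safety-Planning-Budget has odd length 5, so it cannot be 2-colored; at least 3 time slots are needed.
Using 3 time slots: IT=2, Planning=1, Ops=2, Design=1, Hiring=1, Audit=2, Safety=3, Budget=2. Each listed conflict is separated.

3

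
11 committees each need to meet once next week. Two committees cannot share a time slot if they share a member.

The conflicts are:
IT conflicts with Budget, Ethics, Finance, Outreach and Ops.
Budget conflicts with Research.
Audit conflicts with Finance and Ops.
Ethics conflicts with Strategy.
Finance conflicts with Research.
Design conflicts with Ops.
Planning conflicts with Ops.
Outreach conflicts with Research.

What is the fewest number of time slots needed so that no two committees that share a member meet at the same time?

Audit and Ops conflict, so at least 2 time slots are needed.
2 time slots suffice: time slot 1 → {IT, Audit, Design, Planning, Strategy, Research}; time slot 2 → {Budget, Ethics, Finance, Outreach, Ops}. Each listed conflict is separated.

2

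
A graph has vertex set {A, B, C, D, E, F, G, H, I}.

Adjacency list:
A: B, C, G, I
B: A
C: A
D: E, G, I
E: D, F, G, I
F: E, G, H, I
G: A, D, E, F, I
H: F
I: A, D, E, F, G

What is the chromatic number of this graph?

E, F, G, I are mutually adjacent (a clique of size 4), so at least 4 colors are needed.
One proper 4-coloring: A=3, B=1, C=1, D=3, E=4, F=3, G=2, H=1, I=1. No two adjacent vertices share a color.

4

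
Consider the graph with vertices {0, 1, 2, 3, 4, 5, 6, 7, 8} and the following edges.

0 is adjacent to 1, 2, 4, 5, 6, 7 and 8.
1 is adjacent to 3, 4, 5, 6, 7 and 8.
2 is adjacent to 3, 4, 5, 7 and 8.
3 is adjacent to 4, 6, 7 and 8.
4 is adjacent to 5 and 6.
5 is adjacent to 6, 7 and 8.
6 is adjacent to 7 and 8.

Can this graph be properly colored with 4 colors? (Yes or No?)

No

0, 1, 5, 6, 8 form a clique, so at least 5 colors are needed.
So 4 colors are not enough.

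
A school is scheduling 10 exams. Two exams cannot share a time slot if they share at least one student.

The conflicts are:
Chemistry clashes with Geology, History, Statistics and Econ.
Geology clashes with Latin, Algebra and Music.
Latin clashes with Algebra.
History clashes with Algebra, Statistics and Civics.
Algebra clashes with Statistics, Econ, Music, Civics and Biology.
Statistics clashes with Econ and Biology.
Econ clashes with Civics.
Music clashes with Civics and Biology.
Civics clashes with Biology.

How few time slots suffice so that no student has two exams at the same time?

4

Algebra, Music, Civics, Biology pairwise conflict, so at least 4 time slots are needed.
A valid assignment using 4 time slots: Chemistry=1, Geology=2, Latin=3, History=3, Algebra=1, Statistics=2, Econ=3, Music=3, Civics=2, Biology=4. Each listed conflict is separated.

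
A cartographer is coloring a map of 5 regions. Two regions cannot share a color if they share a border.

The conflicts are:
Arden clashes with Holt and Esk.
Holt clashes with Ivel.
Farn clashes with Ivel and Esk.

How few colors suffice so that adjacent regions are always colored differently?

The cycle Farn-Esk-Arden-Holt-Ivel-Farn has odd length 5, so it cannot be 2-colored; at least 3 colors are needed.
One proper 3-coloring: Arden=1, Holt=2, Farn=3, Ivel=1, Esk=2. Every pair that conflicts lands in different colors.

3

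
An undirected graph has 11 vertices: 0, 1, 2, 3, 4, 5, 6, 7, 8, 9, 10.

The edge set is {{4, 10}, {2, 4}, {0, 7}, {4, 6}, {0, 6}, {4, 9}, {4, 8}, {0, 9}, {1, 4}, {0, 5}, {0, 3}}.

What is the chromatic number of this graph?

0 and 3 are adjacent, so at least 2 colors are needed.
2 colors suffice: color a → {0, 4}; color b → {1, 2, 3, 5, 6, 7, 8, 9, 10}. No two adjacent vertices share a color.

2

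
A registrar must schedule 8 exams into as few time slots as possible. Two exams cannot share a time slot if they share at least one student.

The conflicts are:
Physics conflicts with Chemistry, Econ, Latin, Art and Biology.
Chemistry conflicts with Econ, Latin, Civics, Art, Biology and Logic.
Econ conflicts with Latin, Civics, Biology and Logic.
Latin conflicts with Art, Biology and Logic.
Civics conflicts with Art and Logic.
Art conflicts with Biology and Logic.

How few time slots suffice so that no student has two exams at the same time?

5

Physics, Chemistry, Latin, Art, Biology all conflict with each other, so at least 5 time slots are needed.
Using 5 time slots: Physics=4, Chemistry=1, Econ=3, Latin=2, Civics=2, Art=3, Biology=5, Logic=4. Each listed conflict is separated.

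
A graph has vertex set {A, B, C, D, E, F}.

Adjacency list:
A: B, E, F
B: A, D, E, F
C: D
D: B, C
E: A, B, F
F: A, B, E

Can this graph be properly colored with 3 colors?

A, B, E, F are mutually adjacent (a clique of size 4), so at least 4 colors are needed.
So 3 colors are not enough.

No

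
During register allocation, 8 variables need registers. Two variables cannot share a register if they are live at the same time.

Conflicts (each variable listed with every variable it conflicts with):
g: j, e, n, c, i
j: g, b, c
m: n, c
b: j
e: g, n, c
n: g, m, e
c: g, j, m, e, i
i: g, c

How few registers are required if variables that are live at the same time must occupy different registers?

3

g, e, c all conflict with each other, so at least 3 registers are needed.
3 registers suffice: register 1 → {b, n, c}; register 2 → {g, m}; register 3 → {j, e, i}. No two conflicting variables share a register.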